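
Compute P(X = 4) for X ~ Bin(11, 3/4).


P(X=4) = C(11,4) * p^4 * (1-p)^7
= 330 * 81/256 * 1/16384
= 13365/2097152

13365/2097152


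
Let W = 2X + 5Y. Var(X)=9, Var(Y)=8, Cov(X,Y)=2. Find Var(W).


Var(2X + 5Y) = 2^2*Var(X) + 5^2*Var(Y) + 2*2*5*Cov(X,Y)
= 4*9 + 25*8 + 20*2
= 36 + 200 + 40 = 276

276


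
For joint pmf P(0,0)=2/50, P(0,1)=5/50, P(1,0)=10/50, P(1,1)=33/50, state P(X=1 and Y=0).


Read from table: P(X=1, Y=0) = 10/50 = 1/5

1/5


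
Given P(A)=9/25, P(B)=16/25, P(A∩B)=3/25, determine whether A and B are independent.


P(A)*P(B) = 9/25*16/25 = 144/625
P(A∩B) = 3/25 != 144/625, so not independent

No, A and B are not independent


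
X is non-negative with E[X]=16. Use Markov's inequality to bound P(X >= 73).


Markov: P(X >= a) <= E[X]/a
P(X >= 73) <= 16/73

16/73


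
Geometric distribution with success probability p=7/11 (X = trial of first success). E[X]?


For geometric (trials until first success), E[X] = 1/p = 1/(7/11) = 11/7

11/7


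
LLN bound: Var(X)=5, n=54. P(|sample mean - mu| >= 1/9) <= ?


Var(Xbar) = Var(X)/n = 5/54
Chebyshev: P(|Xbar-mu| >= 1/9) <= Var(Xbar)/(1/9)^2 = (5/54)/(1/81) = 15/2
Bound exceeds 1, so trivial bound: 1

1


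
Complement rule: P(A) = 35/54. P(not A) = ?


P(A') = 1 - P(A) = 1 - 35/54 = 19/54

19/54


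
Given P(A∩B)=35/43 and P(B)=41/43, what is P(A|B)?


P(A|B) = P(A∩B)/P(B) = (35/43)/(41/43) = 35/41

35/41


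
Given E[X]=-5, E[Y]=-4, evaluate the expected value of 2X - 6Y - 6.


E[2X - 6Y - 6] = 2*E[X] - 6*E[Y] - 6
= (2)*(-5) + (-6)*(-4) + (-6)
= -10 + 24 - 6 = 8

8


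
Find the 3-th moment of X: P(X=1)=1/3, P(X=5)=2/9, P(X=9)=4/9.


E[X^3] = sum(x^3 * P(x))
= 1*1/3 + 125*2/9 + 729*4/9
= 3169/9

3169/9


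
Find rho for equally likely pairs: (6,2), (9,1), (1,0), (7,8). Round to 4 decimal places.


Cov(X,Y) = 3.4375, Var(X) = 8.6875, Var(Y) = 9.6875
rho = Cov/(sqrt(VarX)*sqrt(VarY)) = 0.3747

0.3747


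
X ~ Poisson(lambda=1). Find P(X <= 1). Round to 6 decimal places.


P(X<=1) = e^(-1)*1^0/0! + e^(-1)*1^1/1!
≈ 0.3678794412 + 0.3678794412
= 0.7357588824
≈ 0.735759

0.735759


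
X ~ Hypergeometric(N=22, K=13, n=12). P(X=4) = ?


P(X=4) = C(13,4)*C(9,8) / C(22,12)
= 715*9 / 646646
= 6435/646646 = 45/4522

45/4522


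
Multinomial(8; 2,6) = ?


8! = 40320
Denominator: 2!=2 * 6!=720
Coefficient = 40320 / 1440 = 28

28


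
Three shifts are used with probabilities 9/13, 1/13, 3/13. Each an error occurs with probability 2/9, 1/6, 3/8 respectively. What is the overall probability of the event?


P(A) = P(A|B1)P(B1) + P(A|B2)P(B2) + P(A|B3)P(B3)
= 2/9*9/13 + 1/6*1/13 + 3/8*3/13
= 2/13 + 1/78 + 9/104 = 79/312

79/312


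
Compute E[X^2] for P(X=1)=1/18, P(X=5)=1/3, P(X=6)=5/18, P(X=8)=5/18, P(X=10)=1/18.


E[X^2] = sum(g(x)*P(x))
= 1*1/18 + 25*1/3 + 36*5/18 + 64*5/18 + 100*1/18
= 751/18

751/18


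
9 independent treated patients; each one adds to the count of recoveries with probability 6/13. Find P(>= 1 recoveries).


P(at least one) = 1 - P(none)
P(none) = (1 - 6/13)^9 = (7/13)^9 = 40353607/10604499373
P(at least one) = 1 - 40353607/10604499373 = 10564145766/10604499373

10564145766/10604499373


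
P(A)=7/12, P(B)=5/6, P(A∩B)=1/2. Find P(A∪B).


P(A∪B) = P(A) + P(B) - P(A∩B)
= 7/12 + 5/6 - 1/2 = 11/12

11/12


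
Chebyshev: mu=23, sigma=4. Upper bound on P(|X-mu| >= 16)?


k = 16/4 = 4
Chebyshev: P(|X-mu| >= k*sigma) <= 1/k^2 = 1/4^2 = 1/16

1/16


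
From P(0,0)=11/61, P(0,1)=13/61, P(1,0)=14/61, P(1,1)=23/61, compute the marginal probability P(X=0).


P(X=0) = P(0,0)+P(0,1) = 11/61 + 13/61 = 24/61

24/61


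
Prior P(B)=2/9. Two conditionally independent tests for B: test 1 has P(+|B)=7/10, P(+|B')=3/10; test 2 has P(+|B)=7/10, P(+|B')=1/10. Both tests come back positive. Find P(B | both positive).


After test 1: P(+) = 7/10*2/9 + 3/10*7/9 = 7/18
P(B|+) = (7/45)/(7/18) = 2/5
After test 2 (use post1 as new prior): P(+) = 7/10*2/5 + 1/10*3/5 = 17/50
P(B|+,+) = (7/25)/(17/50) = 14/17

14/17


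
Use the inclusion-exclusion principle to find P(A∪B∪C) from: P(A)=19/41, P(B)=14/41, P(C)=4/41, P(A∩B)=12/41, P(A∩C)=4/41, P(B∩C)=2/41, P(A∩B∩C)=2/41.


P(A∪B∪C) = P(A)+P(B)+P(C) - P(AB)-P(AC)-P(BC) + P(ABC)
= 19/41+14/41+4/41 - 12/41-4/41-2/41 + 2/41
= 21/41

21/41


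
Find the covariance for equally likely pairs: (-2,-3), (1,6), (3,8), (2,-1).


E[X]=1, E[Y]=5/2, E[XY]=17/2
Cov(X,Y) = E[XY] - E[X]E[Y] = 17/2 - 1*5/2 = 6

6


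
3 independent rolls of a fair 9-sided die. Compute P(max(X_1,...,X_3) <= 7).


P(max <= 7) = P(all X_i <= 7) = (P(X_1 <= 7))^3
= (7/9)^3 = 343/729

343/729


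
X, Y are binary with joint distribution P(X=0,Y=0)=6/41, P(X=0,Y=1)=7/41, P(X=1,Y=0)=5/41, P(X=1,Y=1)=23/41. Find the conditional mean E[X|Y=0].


P(Y=0) = 11/41
E[X|Y=0] = (0*6 + 1*5)/11 = 5/11

5/11


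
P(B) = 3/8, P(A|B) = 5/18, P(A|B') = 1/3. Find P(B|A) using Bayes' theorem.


P(A) = P(A|B)P(B) + P(A|B')P(B') = 5/18*3/8 + 1/3*5/8 = 5/16
P(B|A) = P(A|B)P(B)/P(A) = (5/48)/(5/16) = 1/3

1/3


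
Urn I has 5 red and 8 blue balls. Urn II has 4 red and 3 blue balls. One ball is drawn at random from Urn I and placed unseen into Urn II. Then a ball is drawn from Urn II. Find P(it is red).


P(transfer red) = 5/13; P(transfer blue) = 8/13
If red transferred: Urn II has 5 red of 8, so P(red|red moved) = 5/8
If blue transferred: Urn II has 4 red of 8, so P(red|blue moved) = 1/2
By total probability: P(red) = 5/13*5/8 + 8/13*1/2 = 57/104

57/104


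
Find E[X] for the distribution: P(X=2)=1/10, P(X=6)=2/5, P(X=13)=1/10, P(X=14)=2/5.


E[X] = sum(x * P(x))
= 2*1/10 + 6*2/5 + 13*1/10 + 14*2/5
= 19/2

19/2


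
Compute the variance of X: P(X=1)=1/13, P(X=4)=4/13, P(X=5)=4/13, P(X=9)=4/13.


E[X] = 73/13, E[X^2] = 489/13
Var(X) = E[X^2] - (E[X])^2 = 489/13 - (73/13)^2 = 1028/169

1028/169


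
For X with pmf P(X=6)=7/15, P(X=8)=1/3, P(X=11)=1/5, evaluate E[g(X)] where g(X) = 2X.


E[2X] = sum(g(x)*P(x))
= 12*7/15 + 16*1/3 + 22*1/5
= 46/3

46/3


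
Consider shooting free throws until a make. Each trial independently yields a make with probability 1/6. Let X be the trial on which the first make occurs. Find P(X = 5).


P(X=5) = (1-p)^4 * p = (5/6)^4 * 1/6
= 625/1296 * 1/6 = 625/7776

625/7776


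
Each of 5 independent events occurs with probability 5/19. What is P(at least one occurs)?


P(at least one) = 1 - P(none)
P(none) = (1 - 5/19)^5 = (14/19)^5 = 537824/2476099
P(at least one) = 1 - 537824/2476099 = 1938275/2476099

1938275/2476099


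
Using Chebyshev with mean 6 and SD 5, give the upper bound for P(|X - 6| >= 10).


k = 10/5 = 2
Chebyshev: P(|X-mu| >= k*sigma) <= 1/k^2 = 1/2^2 = 1/4

1/4


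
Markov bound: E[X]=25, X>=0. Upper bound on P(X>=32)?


Markov: P(X >= a) <= E[X]/a
P(X >= 32) <= 25/32

25/32


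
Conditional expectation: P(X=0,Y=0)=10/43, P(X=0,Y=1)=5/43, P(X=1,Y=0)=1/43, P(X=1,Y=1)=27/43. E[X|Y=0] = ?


P(Y=0) = 11/43
E[X|Y=0] = (0*10 + 1*1)/11 = 1/11

1/11


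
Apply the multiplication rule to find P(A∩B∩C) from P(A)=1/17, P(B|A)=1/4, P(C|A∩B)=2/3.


P(A∩B∩C) = P(A) * P(B|A) * P(C|A∩B)
= 1/17 * 1/4 * 2/3
= 1/68 * 2/3 = 1/102

1/102


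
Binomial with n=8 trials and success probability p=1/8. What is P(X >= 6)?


P(X>=6) = P(X=6) + P(X=7) + P(X=8)
= 343/4194304 + 7/2097152 + 1/16777216
= 1429/16777216

1429/16777216


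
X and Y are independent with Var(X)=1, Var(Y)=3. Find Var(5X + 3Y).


Independence => Cov(X,Y)=0
Var(5X + 3Y) = 5^2*Var(X) + 3^2*Var(Y)
= 25*1 + 9*3 = 52

52


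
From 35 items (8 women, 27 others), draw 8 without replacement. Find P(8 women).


P(X=8) = C(8,8)*C(27,0) / C(35,8)
= 1*1 / 23535820
= 1/23535820

1/23535820


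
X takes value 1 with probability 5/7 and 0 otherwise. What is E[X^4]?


For Bernoulli: X in {0,1}
E[X^4] = 0^4*(1-5/7) + 1^4*5/7 = 5/7

5/7


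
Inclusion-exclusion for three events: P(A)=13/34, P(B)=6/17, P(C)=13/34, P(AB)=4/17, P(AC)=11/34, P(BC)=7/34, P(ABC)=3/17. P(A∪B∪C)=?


P(A∪B∪C) = P(A)+P(B)+P(C) - P(AB)-P(AC)-P(BC) + P(ABC)
= 13/34+6/17+13/34 - 4/17-11/34-7/34 + 3/17
= 9/17

9/17


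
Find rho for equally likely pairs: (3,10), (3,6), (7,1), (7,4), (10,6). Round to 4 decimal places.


Cov(X,Y) = -3.8000, Var(X) = 7.2000, Var(Y) = 8.6400
rho = Cov/(sqrt(VarX)*sqrt(VarY)) = -0.4818

-0.4818


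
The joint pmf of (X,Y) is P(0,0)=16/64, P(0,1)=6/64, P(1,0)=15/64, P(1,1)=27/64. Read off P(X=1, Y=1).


Read from table: P(X=1, Y=1) = 27/64

27/64


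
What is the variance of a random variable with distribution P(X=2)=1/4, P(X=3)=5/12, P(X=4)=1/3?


E[X] = 37/12, E[X^2] = 121/12
Var(X) = E[X^2] - (E[X])^2 = 121/12 - (37/12)^2 = 83/144

83/144


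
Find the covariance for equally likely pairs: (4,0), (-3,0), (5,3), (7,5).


E[X]=13/4, E[Y]=2, E[XY]=25/2
Cov(X,Y) = E[XY] - E[X]E[Y] = 25/2 - 13/4*2 = 6

6


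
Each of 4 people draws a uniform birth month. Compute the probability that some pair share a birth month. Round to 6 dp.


P(all different) = prod((12-i)/12 for i=0..3) = 0.572917
P(at least one match) = 1 - 0.572917 = 0.427083

0.427083


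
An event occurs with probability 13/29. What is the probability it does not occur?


P(A') = 1 - P(A) = 1 - 13/29 = 16/29

16/29


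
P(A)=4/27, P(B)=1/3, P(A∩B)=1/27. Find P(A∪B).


P(A∪B) = P(A) + P(B) - P(A∩B)
= 4/27 + 1/3 - 1/27 = 4/9

4/9


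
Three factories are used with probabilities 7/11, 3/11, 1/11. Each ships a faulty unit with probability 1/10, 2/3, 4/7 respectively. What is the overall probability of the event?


P(A) = P(A|B1)P(B1) + P(A|B2)P(B2) + P(A|B3)P(B3)
= 1/10*7/11 + 2/3*3/11 + 4/7*1/11
= 7/110 + 2/11 + 4/77 = 229/770

229/770


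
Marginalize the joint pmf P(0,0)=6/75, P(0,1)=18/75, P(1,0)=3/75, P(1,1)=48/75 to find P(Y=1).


P(Y=1) = P(0,1)+P(1,1) = 18/75 + 48/75 = 66/75 = 22/25

22/25


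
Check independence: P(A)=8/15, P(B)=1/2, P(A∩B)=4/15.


P(A)*P(B) = 8/15*1/2 = 4/15
P(A∩B) = 4/15, which equals P(A)P(B), so independent

Yes, A and B are independent


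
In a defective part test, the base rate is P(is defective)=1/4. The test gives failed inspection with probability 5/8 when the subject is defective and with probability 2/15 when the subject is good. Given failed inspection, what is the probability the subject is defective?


P(A) = P(A|B)P(B) + P(A|B')P(B') = 5/8*1/4 + 2/15*3/4 = 41/160
P(B|A) = P(A|B)P(B)/P(A) = (5/32)/(41/160) = 25/41

25/41


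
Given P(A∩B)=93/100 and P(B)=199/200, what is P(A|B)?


P(A|B) = P(A∩B)/P(B) = (186/200)/(199/200) = 186/199

186/199


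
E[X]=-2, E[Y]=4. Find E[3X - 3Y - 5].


E[3X - 3Y - 5] = 3*E[X] - 3*E[Y] - 5
= (3)*(-2) + (-3)*(4) + (-5)
= -6 - 12 - 5 = -23

-23


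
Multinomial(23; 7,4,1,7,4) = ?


23! = 25852016738884976640000
Denominator: 7!=5040 * 4!=24 * 1!=1 * 7!=5040 * 4!=24
Coefficient = 25852016738884976640000 / 14631321600 = 1766895530400

1766895530400


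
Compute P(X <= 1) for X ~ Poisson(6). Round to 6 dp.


P(X<=1) = e^(-6)*6^0/0! + e^(-6)*6^1/1!
≈ 0.0024787522 + 0.0148725131
= 0.0173512653
≈ 0.017351

0.017351


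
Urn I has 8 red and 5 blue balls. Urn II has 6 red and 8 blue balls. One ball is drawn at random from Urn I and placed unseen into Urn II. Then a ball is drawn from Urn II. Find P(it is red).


P(transfer red) = 8/13; P(transfer blue) = 5/13
If red transferred: Urn II has 7 red of 15, so P(red|red moved) = 7/15
If blue transferred: Urn II has 6 red of 15, so P(red|blue moved) = 2/5
By total probability: P(red) = 8/13*7/15 + 5/13*2/5 = 86/195

86/195


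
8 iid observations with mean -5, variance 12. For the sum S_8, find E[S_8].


E[S_n] = n*E[X_1] = 8*-5 = -40

-40


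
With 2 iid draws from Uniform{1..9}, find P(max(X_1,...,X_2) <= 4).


P(max <= 4) = P(all X_i <= 4) = (P(X_1 <= 4))^2
= (4/9)^2 = 16/81

16/81


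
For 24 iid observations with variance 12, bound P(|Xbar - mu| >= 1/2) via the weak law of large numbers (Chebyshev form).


Var(Xbar) = Var(X)/n = 12/24
Chebyshev: P(|Xbar-mu| >= 1/2) <= Var(Xbar)/(1/2)^2 = (1/2)/(1/4) = 2
Bound exceeds 1, so trivial bound: 1

1


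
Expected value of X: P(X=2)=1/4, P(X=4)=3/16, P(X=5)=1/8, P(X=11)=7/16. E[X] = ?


E[X] = sum(x * P(x))
= 2*1/4 + 4*3/16 + 5*1/8 + 11*7/16
= 107/16

107/16


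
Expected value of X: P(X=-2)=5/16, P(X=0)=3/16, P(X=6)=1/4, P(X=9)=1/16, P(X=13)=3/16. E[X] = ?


E[X] = sum(x * P(x))
= -2*5/16 + 0*3/16 + 6*1/4 + 9*1/16 + 13*3/16
= 31/8

31/8


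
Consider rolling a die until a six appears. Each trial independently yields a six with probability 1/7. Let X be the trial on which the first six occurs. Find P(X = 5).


P(X=5) = (1-p)^4 * p = (6/7)^4 * 1/7
= 1296/2401 * 1/7 = 1296/16807

1296/16807


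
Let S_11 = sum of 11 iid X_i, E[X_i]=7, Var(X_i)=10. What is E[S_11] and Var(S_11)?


E[S_n] = n*mu = 11*7 = 77
Var(S_n) = n*sigma^2 = 11*10 = 110

E[S_11]=77, Var(S_11)=110


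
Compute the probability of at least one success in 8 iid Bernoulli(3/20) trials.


P(at least one) = 1 - P(none)
P(none) = (1 - 3/20)^8 = (17/20)^8 = 6975757441/25600000000
P(at least one) = 1 - 6975757441/25600000000 = 18624242559/25600000000

18624242559/25600000000


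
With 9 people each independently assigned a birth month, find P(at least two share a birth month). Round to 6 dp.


P(all different) = prod((12-i)/12 for i=0..8) = 0.015472
P(at least one match) = 1 - 0.015472 = 0.984528

0.984528


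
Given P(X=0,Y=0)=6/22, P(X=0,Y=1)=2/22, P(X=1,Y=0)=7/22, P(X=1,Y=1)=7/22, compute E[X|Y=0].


P(Y=0) = 13/22
E[X|Y=0] = (0*6 + 1*7)/13 = 7/13

7/13


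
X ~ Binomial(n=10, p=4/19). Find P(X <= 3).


P(X<=3) = P(X=0) + P(X=1) + P(X=2) + P(X=3)
= 576650390625/6131066257801 + 1537734375000/6131066257801 + 1845281250000/6131066257801 + 1312200000000/6131066257801
= 5271866015625/6131066257801

5271866015625/6131066257801


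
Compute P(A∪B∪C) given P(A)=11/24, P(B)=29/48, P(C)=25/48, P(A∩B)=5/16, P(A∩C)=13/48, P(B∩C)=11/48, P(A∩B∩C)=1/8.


P(A∪B∪C) = P(A)+P(B)+P(C) - P(AB)-P(AC)-P(BC) + P(ABC)
= 11/24+29/48+25/48 - 5/16-13/48-11/48 + 1/8
= 43/48

43/48


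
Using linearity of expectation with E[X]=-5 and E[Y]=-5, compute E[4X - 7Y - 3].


E[4X - 7Y - 3] = 4*E[X] - 7*E[Y] - 3
= (4)*(-5) + (-7)*(-5) + (-3)
= -20 + 35 - 3 = 12

12


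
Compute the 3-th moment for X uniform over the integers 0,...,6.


E[X^3] = (1/7) * sum(x^3 for x=0..6)
= 441/7 = 63

63


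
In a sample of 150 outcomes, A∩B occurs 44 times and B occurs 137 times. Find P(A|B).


P(A|B) = P(A∩B)/P(B) = (44/150)/(137/150) = 44/137

44/137


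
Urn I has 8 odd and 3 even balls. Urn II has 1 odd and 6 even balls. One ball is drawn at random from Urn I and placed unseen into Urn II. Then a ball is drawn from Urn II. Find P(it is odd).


P(transfer odd) = 8/11; P(transfer even) = 3/11
If odd transferred: Urn II has 2 odd of 8, so P(odd|odd moved) = 1/4
If even transferred: Urn II has 1 odd of 8, so P(odd|even moved) = 1/8
By total probability: P(odd) = 8/11*1/4 + 3/11*1/8 = 19/88

19/88


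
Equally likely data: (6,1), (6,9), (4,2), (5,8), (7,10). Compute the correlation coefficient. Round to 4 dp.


Cov(X,Y) = 2.0000, Var(X) = 1.0400, Var(Y) = 14.0000
rho = Cov/(sqrt(VarX)*sqrt(VarY)) = 0.5241

0.5241


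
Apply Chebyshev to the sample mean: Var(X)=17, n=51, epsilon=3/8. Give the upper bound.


Var(Xbar) = Var(X)/n = 17/51
Chebyshev: P(|Xbar-mu| >= 3/8) <= Var(Xbar)/(3/8)^2 = (1/3)/(9/64) = 64/27
Bound exceeds 1, so trivial bound: 1

1


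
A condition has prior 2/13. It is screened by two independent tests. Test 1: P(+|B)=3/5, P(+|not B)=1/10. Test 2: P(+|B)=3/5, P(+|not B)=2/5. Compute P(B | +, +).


After test 1: P(+) = 3/5*2/13 + 1/10*11/13 = 23/130
P(B|+) = (6/65)/(23/130) = 12/23
After test 2 (use post1 as new prior): P(+) = 3/5*12/23 + 2/5*11/23 = 58/115
P(B|+,+) = (36/115)/(58/115) = 18/29

18/29


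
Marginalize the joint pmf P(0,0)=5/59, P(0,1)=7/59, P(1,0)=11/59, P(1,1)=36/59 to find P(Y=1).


P(Y=1) = P(0,1)+P(1,1) = 7/59 + 36/59 = 43/59

43/59


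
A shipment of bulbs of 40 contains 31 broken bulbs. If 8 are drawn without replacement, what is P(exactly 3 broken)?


P(X=3) = C(31,3)*C(9,5) / C(40,8)
= 4495*126 / 76904685
= 566370/76904685 = 12586/1708993

12586/1708993


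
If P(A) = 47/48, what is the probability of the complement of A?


P(A') = 1 - P(A) = 1 - 47/48 = 1/48

1/48


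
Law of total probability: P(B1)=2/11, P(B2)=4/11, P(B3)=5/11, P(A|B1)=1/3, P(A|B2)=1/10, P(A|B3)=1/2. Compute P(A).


P(A) = P(A|B1)P(B1) + P(A|B2)P(B2) + P(A|B3)P(B3)
= 1/3*2/11 + 1/10*4/11 + 1/2*5/11
= 2/33 + 2/55 + 5/22 = 107/330

107/330


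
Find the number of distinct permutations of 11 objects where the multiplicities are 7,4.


11! = 39916800
Denominator: 7!=5040 * 4!=24
Coefficient = 39916800 / 120960 = 330

330


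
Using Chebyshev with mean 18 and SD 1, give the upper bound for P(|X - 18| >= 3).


k = 3/1 = 3
Chebyshev: P(|X-mu| >= k*sigma) <= 1/k^2 = 1/3^2 = 1/9

1/9


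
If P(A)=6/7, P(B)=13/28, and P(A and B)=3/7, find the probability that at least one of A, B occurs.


P(A∪B) = P(A) + P(B) - P(A∩B)
= 6/7 + 13/28 - 3/7 = 25/28

25/28


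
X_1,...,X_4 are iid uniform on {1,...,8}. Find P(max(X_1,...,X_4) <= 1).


P(max <= 1) = P(all X_i <= 1) = (P(X_1 <= 1))^4
= (1/8)^4 = 1/4096

1/4096


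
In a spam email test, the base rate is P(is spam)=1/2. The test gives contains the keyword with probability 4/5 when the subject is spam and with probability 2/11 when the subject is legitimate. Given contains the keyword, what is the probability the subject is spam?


P(A) = P(A|B)P(B) + P(A|B')P(B') = 4/5*1/2 + 2/11*1/2 = 27/55
P(B|A) = P(A|B)P(B)/P(A) = (2/5)/(27/55) = 22/27

22/27


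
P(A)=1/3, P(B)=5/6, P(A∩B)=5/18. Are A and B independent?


P(A)*P(B) = 1/3*5/6 = 5/18
P(A∩B) = 5/18, which equals P(A)P(B), so independent

Yes, A and B are independent


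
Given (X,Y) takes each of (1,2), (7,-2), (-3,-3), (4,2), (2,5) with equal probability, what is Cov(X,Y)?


E[X]=11/5, E[Y]=4/5, E[XY]=3
Cov(X,Y) = E[XY] - E[X]E[Y] = 3 - 11/5*4/5 = 31/25

31/25


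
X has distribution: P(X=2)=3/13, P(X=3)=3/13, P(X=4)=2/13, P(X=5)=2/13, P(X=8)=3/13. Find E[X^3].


E[X^3] = sum(g(x)*P(x))
= 8*3/13 + 27*3/13 + 64*2/13 + 125*2/13 + 512*3/13
= 2019/13

2019/13


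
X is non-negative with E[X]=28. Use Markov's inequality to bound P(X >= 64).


Markov: P(X >= a) <= E[X]/a
P(X >= 64) <= 28/64 = 7/16

7/16


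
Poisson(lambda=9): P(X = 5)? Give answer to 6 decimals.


P(X=5) = e^(-9) * 9^5 / 5!
≈ 0.0001234098041 * 59049 / 120
≈ 0.060727

0.060727


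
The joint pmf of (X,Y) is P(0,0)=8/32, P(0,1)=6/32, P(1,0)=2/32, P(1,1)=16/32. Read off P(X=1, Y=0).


Read from table: P(X=1, Y=0) = 2/32 = 1/16

1/16


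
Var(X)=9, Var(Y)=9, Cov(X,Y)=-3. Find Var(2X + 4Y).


Var(2X + 4Y) = 2^2*Var(X) + 4^2*Var(Y) + 2*2*4*Cov(X,Y)
= 4*9 + 16*9 + 16*(-3)
= 36 + 144 - 48 = 132

132


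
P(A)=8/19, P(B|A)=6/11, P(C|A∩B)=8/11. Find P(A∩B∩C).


P(A∩B∩C) = P(A) * P(B|A) * P(C|A∩B)
= 8/19 * 6/11 * 8/11
= 48/209 * 8/11 = 384/2299

384/2299


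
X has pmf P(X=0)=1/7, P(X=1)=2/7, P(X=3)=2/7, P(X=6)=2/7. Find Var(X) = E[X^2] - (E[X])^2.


E[X] = 20/7, E[X^2] = 92/7
Var(X) = E[X^2] - (E[X])^2 = 92/7 - (20/7)^2 = 244/49

244/49


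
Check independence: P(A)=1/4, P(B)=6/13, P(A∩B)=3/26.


P(A)*P(B) = 1/4*6/13 = 3/26
P(A∩B) = 3/26, which equals P(A)P(B), so independent

Yes, A and B are independent


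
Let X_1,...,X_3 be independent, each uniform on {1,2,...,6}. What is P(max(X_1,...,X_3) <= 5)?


P(max <= 5) = P(all X_i <= 5) = (P(X_1 <= 5))^3
= (5/6)^3 = 125/216

125/216


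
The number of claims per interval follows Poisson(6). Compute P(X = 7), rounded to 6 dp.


P(X=7) = e^(-6) * 6^7 / 7!
≈ 0.002478752177 * 279936 / 5040
≈ 0.137677

0.137677


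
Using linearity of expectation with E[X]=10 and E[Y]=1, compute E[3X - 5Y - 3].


E[3X - 5Y - 3] = 3*E[X] - 5*E[Y] - 3
= (3)*(10) + (-5)*(1) + (-3)
= 30 - 5 - 3 = 22

22


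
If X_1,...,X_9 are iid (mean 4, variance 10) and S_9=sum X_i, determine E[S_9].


E[S_n] = n*E[X_1] = 9*4 = 36

36


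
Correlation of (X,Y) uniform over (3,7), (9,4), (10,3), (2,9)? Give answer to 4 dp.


Cov(X,Y) = -8.2500, Var(X) = 12.5000, Var(Y) = 5.6875
rho = Cov/(sqrt(VarX)*sqrt(VarY)) = -0.9784

-0.9784


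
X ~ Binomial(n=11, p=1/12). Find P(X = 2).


P(X=2) = C(11,2) * p^2 * (1-p)^9
= 55 * 1/144 * 2357947691/5159780352
= 129687123005/743008370688

129687123005/743008370688


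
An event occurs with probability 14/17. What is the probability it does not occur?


P(A') = 1 - P(A) = 1 - 14/17 = 3/17

3/17


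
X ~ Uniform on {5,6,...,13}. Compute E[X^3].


E[X^3] = (1/9) * sum(x^3 for x=5..13)
= 8181/9 = 909

909


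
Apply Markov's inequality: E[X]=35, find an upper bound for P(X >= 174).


Markov: P(X >= a) <= E[X]/a
P(X >= 174) <= 35/174

35/174


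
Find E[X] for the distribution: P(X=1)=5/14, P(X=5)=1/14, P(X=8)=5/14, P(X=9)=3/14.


E[X] = sum(x * P(x))
= 1*5/14 + 5*1/14 + 8*5/14 + 9*3/14
= 11/2

11/2


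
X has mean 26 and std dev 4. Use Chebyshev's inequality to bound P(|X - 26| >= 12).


k = 12/4 = 3
Chebyshev: P(|X-mu| >= k*sigma) <= 1/k^2 = 1/3^2 = 1/9

1/9


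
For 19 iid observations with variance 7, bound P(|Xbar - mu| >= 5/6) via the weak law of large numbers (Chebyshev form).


Var(Xbar) = Var(X)/n = 7/19
Chebyshev: P(|Xbar-mu| >= 5/6) <= Var(Xbar)/(5/6)^2 = (7/19)/(25/36) = 252/475

252/475


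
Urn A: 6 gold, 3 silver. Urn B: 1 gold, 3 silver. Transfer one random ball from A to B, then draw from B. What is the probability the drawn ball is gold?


P(transfer gold) = 6/9 = 2/3; P(transfer silver) = 1/3
If gold transferred: Urn II has 2 gold of 5, so P(gold|gold moved) = 2/5
If silver transferred: Urn II has 1 gold of 5, so P(gold|silver moved) = 1/5
By total probability: P(gold) = 2/3*2/5 + 1/3*1/5 = 1/3

1/3


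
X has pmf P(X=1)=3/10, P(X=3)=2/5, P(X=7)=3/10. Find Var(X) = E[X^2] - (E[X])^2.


E[X] = 18/5, E[X^2] = 93/5
Var(X) = E[X^2] - (E[X])^2 = 93/5 - (18/5)^2 = 141/25

141/25


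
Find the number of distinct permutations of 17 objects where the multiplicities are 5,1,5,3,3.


17! = 355687428096000
Denominator: 5!=120 * 1!=1 * 5!=120 * 3!=6 * 3!=6
Coefficient = 355687428096000 / 518400 = 686125440

686125440


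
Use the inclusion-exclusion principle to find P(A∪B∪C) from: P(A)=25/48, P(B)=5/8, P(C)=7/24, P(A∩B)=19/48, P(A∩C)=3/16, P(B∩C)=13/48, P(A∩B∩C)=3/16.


P(A∪B∪C) = P(A)+P(B)+P(C) - P(AB)-P(AC)-P(BC) + P(ABC)
= 25/48+5/8+7/24 - 19/48-3/16-13/48 + 3/16
= 37/48

37/48


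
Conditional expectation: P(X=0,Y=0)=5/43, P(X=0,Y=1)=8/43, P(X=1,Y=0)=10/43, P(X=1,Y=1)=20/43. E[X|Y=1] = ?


P(Y=1) = 28/43
E[X|Y=1] = (0*8 + 1*20)/28 = 20/28 = 5/7

5/7


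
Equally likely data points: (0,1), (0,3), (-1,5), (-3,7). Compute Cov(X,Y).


E[X]=-1, E[Y]=4, E[XY]=-13/2
Cov(X,Y) = E[XY] - E[X]E[Y] = -13/2 + 1*4 = -5/2

-5/2


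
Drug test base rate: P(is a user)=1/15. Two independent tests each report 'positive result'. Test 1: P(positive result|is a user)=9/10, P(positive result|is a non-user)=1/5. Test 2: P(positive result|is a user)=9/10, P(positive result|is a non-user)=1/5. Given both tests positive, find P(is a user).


After test 1: P(+) = 9/10*1/15 + 1/5*14/15 = 37/150
P(B|+) = (3/50)/(37/150) = 9/37
After test 2 (use post1 as new prior): P(+) = 9/10*9/37 + 1/5*28/37 = 137/370
P(B|+,+) = (81/370)/(137/370) = 81/137

81/137


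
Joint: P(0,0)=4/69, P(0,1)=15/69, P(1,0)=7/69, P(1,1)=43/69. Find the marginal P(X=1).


P(X=1) = P(1,0)+P(1,1) = 7/69 + 43/69 = 50/69

50/69


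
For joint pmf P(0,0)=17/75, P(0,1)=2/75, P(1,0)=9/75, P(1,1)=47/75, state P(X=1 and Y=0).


Read from table: P(X=1, Y=0) = 9/75 = 3/25

3/25


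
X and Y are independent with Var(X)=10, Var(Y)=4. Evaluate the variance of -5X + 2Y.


Independence => Cov(X,Y)=0
Var(-5X + 2Y) = (-5)^2*Var(X) + 2^2*Var(Y)
= 25*10 + 4*4 = 266

266


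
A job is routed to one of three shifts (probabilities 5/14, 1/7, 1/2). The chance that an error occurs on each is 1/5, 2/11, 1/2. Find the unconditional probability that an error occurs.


P(A) = P(A|B1)P(B1) + P(A|B2)P(B2) + P(A|B3)P(B3)
= 1/5*5/14 + 2/11*1/7 + 1/2*1/2
= 1/14 + 2/77 + 1/4 = 107/308

107/308


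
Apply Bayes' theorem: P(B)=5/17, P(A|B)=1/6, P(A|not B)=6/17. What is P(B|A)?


P(A) = P(A|B)P(B) + P(A|B')P(B') = 1/6*5/17 + 6/17*12/17 = 517/1734
P(B|A) = P(A|B)P(B)/P(A) = (5/102)/(517/1734) = 85/517

85/517


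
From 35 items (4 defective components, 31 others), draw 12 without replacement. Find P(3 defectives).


P(X=3) = C(4,3)*C(31,9) / C(35,12)
= 4*20160075 / 834451800
= 80640300/834451800 = 23/238

23/238


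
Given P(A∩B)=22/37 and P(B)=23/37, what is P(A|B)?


P(A|B) = P(A∩B)/P(B) = (44/74)/(46/74) = 44/46 = 22/23

22/23


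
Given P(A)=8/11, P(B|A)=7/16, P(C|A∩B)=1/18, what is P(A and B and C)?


P(A∩B∩C) = P(A) * P(B|A) * P(C|A∩B)
= 8/11 * 7/16 * 1/18
= 7/22 * 1/18 = 7/396

7/396


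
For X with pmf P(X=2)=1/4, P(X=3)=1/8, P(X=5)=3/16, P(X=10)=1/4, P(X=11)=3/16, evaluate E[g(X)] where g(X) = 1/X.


E[1/X] = sum(g(x)*P(x))
= 1/2*1/4 + 1/3*1/8 + 1/5*3/16 + 1/10*1/4 + 1/11*3/16
= 65/264

65/264


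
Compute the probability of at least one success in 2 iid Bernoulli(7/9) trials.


P(at least one) = 1 - P(none)
P(none) = (1 - 7/9)^2 = (2/9)^2 = 4/81
P(at least one) = 1 - 4/81 = 77/81

77/81


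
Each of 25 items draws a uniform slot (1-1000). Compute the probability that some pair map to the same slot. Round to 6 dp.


P(all different) = prod((1000-i)/1000 for i=0..24) = 0.738983
P(at least one match) = 1 - 0.738983 = 0.261017

0.261017


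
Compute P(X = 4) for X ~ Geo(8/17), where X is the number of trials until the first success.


P(X=4) = (1-p)^3 * p = (9/17)^3 * 8/17
= 729/4913 * 8/17 = 5832/83521

5832/83521


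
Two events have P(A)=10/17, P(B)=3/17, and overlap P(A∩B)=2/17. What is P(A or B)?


P(A∪B) = P(A) + P(B) - P(A∩B)
= 10/17 + 3/17 - 2/17 = 11/17

11/17


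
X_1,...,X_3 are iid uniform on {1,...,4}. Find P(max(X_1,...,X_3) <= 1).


P(max <= 1) = P(all X_i <= 1) = (P(X_1 <= 1))^3
= (1/4)^3 = 1/64

1/64


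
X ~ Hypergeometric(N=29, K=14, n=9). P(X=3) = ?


P(X=3) = C(14,3)*C(15,6) / C(29,9)
= 364*5005 / 10015005
= 1821820/10015005 = 364/2001

364/2001


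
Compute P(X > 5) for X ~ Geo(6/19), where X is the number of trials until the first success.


P(X > 5) = P(first 5 trials all fail) = (1-p)^5 = (13/19)^5 = 371293/2476099

371293/2476099


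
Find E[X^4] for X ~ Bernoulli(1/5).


For Bernoulli: X in {0,1}
E[X^4] = 0^4*(1-1/5) + 1^4*1/5 = 1/5

1/5


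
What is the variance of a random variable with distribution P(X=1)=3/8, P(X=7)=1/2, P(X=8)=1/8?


E[X] = 39/8, E[X^2] = 263/8
Var(X) = E[X^2] - (E[X])^2 = 263/8 - (39/8)^2 = 583/64

583/64


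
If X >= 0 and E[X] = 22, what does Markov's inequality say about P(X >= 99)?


Markov: P(X >= a) <= E[X]/a
P(X >= 99) <= 22/99 = 2/9

2/9


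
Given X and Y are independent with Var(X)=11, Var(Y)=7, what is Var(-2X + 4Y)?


Independence => Cov(X,Y)=0
Var(-2X + 4Y) = (-2)^2*Var(X) + 4^2*Var(Y)
= 4*11 + 16*7 = 156

156


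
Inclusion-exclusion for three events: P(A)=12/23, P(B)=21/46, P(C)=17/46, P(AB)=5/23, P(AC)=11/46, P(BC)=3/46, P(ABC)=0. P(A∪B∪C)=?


P(A∪B∪C) = P(A)+P(B)+P(C) - P(AB)-P(AC)-P(BC) + P(ABC)
= 12/23+21/46+17/46 - 5/23-11/46-3/46 + 0
= 19/23

19/23


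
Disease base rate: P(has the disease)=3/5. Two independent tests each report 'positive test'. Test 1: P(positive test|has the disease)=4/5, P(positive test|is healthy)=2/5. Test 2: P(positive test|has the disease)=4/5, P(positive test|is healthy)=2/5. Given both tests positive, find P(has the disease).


After test 1: P(+) = 4/5*3/5 + 2/5*2/5 = 16/25
P(B|+) = (12/25)/(16/25) = 3/4
After test 2 (use post1 as new prior): P(+) = 4/5*3/4 + 2/5*1/4 = 7/10
P(B|+,+) = (3/5)/(7/10) = 6/7

6/7


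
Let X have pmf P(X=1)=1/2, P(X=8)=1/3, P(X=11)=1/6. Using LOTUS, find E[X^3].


E[X^3] = sum(g(x)*P(x))
= 1*1/2 + 512*1/3 + 1331*1/6
= 393

393


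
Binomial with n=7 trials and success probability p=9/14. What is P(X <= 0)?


P(X<=0) = P(X=0)
= 78125/105413504
= 78125/105413504

78125/105413504


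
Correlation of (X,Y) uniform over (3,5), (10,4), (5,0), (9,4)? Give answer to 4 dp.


Cov(X,Y) = 0.8125, Var(X) = 8.1875, Var(Y) = 3.6875
rho = Cov/(sqrt(VarX)*sqrt(VarY)) = 0.1479

0.1479


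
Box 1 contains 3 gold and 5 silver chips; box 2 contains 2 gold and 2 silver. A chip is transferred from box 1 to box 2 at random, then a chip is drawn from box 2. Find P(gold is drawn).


P(transfer gold) = 3/8; P(transfer silver) = 5/8
If gold transferred: Urn II has 3 gold of 5, so P(gold|gold moved) = 3/5
If silver transferred: Urn II has 2 gold of 5, so P(gold|silver moved) = 2/5
By total probability: P(gold) = 3/8*3/5 + 5/8*2/5 = 19/40

19/40


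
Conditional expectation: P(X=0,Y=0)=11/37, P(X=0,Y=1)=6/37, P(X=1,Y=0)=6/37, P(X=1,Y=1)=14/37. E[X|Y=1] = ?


P(Y=1) = 20/37
E[X|Y=1] = (0*6 + 1*14)/20 = 14/20 = 7/10

7/10


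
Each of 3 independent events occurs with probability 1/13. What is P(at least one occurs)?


P(at least one) = 1 - P(none)
P(none) = (1 - 1/13)^3 = (12/13)^3 = 1728/2197
P(at least one) = 1 - 1728/2197 = 469/2197

469/2197


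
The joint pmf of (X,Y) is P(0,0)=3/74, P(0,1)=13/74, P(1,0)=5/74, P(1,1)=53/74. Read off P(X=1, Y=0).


Read from table: P(X=1, Y=0) = 5/74

5/74


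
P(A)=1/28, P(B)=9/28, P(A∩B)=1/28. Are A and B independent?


P(A)*P(B) = 1/28*9/28 = 9/784
P(A∩B) = 1/28 != 9/784, so not independent

No, A and B are not independent


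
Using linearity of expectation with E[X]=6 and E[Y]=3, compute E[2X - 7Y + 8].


E[2X - 7Y + 8] = 2*E[X] - 7*E[Y] + 8
= (2)*(6) + (-7)*(3) + (8)
= 12 - 21 + 8 = -1

-1


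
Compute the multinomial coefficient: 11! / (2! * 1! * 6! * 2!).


11! = 39916800
Denominator: 2!=2 * 1!=1 * 6!=720 * 2!=2
Coefficient = 39916800 / 2880 = 13860

13860


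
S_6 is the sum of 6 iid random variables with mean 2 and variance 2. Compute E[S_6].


E[S_n] = n*E[X_1] = 6*2 = 12

12


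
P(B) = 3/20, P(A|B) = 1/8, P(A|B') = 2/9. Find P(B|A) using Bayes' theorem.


P(A) = P(A|B)P(B) + P(A|B')P(B') = 1/8*3/20 + 2/9*17/20 = 299/1440
P(B|A) = P(A|B)P(B)/P(A) = (3/160)/(299/1440) = 27/299

27/299


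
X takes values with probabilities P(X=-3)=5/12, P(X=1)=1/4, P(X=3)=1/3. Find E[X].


E[X] = sum(x * P(x))
= -3*5/12 + 1*1/4 + 3*1/3
= 0

0


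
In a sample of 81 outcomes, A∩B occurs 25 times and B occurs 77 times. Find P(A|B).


P(A|B) = P(A∩B)/P(B) = (25/81)/(77/81) = 25/77

25/77


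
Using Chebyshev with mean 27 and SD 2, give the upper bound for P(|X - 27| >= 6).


k = 6/2 = 3
Chebyshev: P(|X-mu| >= k*sigma) <= 1/k^2 = 1/3^2 = 1/9

1/9


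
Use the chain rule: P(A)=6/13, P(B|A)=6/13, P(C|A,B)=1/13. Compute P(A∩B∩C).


P(A∩B∩C) = P(A) * P(B|A) * P(C|A∩B)
= 6/13 * 6/13 * 1/13
= 36/169 * 1/13 = 36/2197

36/2197


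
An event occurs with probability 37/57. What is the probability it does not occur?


P(A') = 1 - P(A) = 1 - 37/57 = 20/57

20/57


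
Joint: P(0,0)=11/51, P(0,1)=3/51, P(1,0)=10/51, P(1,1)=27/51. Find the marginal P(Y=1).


P(Y=1) = P(0,1)+P(1,1) = 3/51 + 27/51 = 30/51 = 10/17

10/17


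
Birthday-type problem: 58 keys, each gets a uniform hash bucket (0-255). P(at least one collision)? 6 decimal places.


P(all different) = prod((256-i)/256 for i=0..57) = 0.000909
P(at least one match) = 1 - 0.000909 = 0.999091

0.999091


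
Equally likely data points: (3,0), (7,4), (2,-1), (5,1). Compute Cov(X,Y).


E[X]=17/4, E[Y]=1, E[XY]=31/4
Cov(X,Y) = E[XY] - E[X]E[Y] = 31/4 - 17/4*1 = 7/2

7/2


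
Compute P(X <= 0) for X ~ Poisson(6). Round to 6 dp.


P(X<=0) = e^(-6)*6^0/0!
≈ 0.0024787522
≈ 0.002479

0.002479


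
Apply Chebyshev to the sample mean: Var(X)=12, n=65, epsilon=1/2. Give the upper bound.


Var(Xbar) = Var(X)/n = 12/65
Chebyshev: P(|Xbar-mu| >= 1/2) <= Var(Xbar)/(1/2)^2 = (12/65)/(1/4) = 48/65

48/65


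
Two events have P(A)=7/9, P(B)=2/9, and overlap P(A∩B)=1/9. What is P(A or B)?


P(A∪B) = P(A) + P(B) - P(A∩B)
= 7/9 + 2/9 - 1/9 = 8/9

8/9


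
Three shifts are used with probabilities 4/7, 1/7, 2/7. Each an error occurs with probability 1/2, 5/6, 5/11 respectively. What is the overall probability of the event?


P(A) = P(A|B1)P(B1) + P(A|B2)P(B2) + P(A|B3)P(B3)
= 1/2*4/7 + 5/6*1/7 + 5/11*2/7
= 2/7 + 5/42 + 10/77 = 247/462

247/462


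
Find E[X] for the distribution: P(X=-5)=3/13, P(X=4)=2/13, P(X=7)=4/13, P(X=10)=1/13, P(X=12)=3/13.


E[X] = sum(x * P(x))
= -5*3/13 + 4*2/13 + 7*4/13 + 10*1/13 + 12*3/13
= 67/13

67/13


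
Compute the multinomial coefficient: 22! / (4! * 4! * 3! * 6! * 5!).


22! = 1124000727777607680000
Denominator: 4!=24 * 4!=24 * 3!=6 * 6!=720 * 5!=120
Coefficient = 1124000727777607680000 / 298598400 = 3764255695200

3764255695200


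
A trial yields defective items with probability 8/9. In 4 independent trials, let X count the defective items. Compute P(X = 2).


P(X=2) = C(4,2) * p^2 * (1-p)^2
= 6 * 64/81 * 1/81
= 128/2187

128/2187


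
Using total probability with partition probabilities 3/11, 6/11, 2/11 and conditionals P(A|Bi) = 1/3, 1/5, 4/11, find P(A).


P(A) = P(A|B1)P(B1) + P(A|B2)P(B2) + P(A|B3)P(B3)
= 1/3*3/11 + 1/5*6/11 + 4/11*2/11
= 1/11 + 6/55 + 8/121 = 161/605

161/605


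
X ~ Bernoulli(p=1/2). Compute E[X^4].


For Bernoulli: X in {0,1}
E[X^4] = 0^4*(1-1/2) + 1^4*1/2 = 1/2

1/2


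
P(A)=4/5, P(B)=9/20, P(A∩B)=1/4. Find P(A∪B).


P(A∪B) = P(A) + P(B) - P(A∩B)
= 4/5 + 9/20 - 1/4 = 1

1


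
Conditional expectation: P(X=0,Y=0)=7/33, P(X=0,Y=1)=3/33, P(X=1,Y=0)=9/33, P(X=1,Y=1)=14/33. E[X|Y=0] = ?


P(Y=0) = 16/33
E[X|Y=0] = (0*7 + 1*9)/16 = 9/16

9/16


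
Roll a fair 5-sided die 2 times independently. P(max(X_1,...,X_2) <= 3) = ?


P(max <= 3) = P(all X_i <= 3) = (P(X_1 <= 3))^2
= (3/5)^2 = 9/25

9/25


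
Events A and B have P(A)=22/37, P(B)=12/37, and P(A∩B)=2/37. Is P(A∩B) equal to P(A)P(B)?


P(A)*P(B) = 22/37*12/37 = 264/1369
P(A∩B) = 2/37 != 264/1369, so not independent

No, A and B are not independent


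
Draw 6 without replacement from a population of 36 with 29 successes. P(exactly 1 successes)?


P(X=1) = C(29,1)*C(7,5) / C(36,6)
= 29*21 / 1947792
= 609/1947792 = 29/92752

29/92752


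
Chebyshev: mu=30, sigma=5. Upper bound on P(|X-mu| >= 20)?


k = 20/5 = 4
Chebyshev: P(|X-mu| >= k*sigma) <= 1/k^2 = 1/4^2 = 1/16

1/16


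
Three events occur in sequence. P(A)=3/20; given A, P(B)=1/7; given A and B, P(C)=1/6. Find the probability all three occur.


P(A∩B∩C) = P(A) * P(B|A) * P(C|A∩B)
= 3/20 * 1/7 * 1/6
= 3/140 * 1/6 = 1/280

1/280


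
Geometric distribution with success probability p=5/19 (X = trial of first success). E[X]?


For geometric (trials until first success), E[X] = 1/p = 1/(5/19) = 19/5

19/5


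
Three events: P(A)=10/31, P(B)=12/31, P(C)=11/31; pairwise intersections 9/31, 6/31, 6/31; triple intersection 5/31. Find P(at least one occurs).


P(A∪B∪C) = P(A)+P(B)+P(C) - P(AB)-P(AC)-P(BC) + P(ABC)
= 10/31+12/31+11/31 - 9/31-6/31-6/31 + 5/31
= 17/31

17/31


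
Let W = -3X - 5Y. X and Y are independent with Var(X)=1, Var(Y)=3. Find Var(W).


Independence => Cov(X,Y)=0
Var(-3X - 5Y) = (-3)^2*Var(X) + (-5)^2*Var(Y)
= 9*1 + 25*3 = 84

84


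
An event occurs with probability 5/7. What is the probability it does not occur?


P(A') = 1 - P(A) = 1 - 5/7 = 2/7

2/7


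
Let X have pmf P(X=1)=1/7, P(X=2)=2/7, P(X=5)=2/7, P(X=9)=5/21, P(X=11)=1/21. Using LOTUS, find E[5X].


E[5X] = sum(g(x)*P(x))
= 5*1/7 + 10*2/7 + 25*2/7 + 45*5/21 + 55*1/21
= 505/21

505/21


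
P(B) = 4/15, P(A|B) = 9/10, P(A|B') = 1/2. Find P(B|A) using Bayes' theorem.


P(A) = P(A|B)P(B) + P(A|B')P(B') = 9/10*4/15 + 1/2*11/15 = 91/150
P(B|A) = P(A|B)P(B)/P(A) = (6/25)/(91/150) = 36/91

36/91


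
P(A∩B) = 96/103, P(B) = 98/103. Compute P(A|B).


P(A|B) = P(A∩B)/P(B) = (96/103)/(98/103) = 96/98 = 48/49

48/49


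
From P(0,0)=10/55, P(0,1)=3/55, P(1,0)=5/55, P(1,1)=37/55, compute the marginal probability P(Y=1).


P(Y=1) = P(0,1)+P(1,1) = 3/55 + 37/55 = 40/55 = 8/11

8/11


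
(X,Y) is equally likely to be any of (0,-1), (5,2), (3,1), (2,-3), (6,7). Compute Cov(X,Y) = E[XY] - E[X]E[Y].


E[X]=16/5, E[Y]=6/5, E[XY]=49/5
Cov(X,Y) = E[XY] - E[X]E[Y] = 49/5 - 16/5*6/5 = 149/25

149/25


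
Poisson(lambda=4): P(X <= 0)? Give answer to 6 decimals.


P(X<=0) = e^(-4)*4^0/0!
≈ 0.0183156389
≈ 0.018316

0.018316


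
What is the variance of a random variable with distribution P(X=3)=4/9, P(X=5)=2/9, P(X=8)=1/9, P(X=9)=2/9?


E[X] = 16/3, E[X^2] = 104/3
Var(X) = E[X^2] - (E[X])^2 = 104/3 - (16/3)^2 = 56/9

56/9


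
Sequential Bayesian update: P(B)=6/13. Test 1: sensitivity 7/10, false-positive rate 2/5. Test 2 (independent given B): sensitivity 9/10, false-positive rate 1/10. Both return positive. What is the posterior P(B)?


After test 1: P(+) = 7/10*6/13 + 2/5*7/13 = 7/13
P(B|+) = (21/65)/(7/13) = 3/5
After test 2 (use post1 as new prior): P(+) = 9/10*3/5 + 1/10*2/5 = 29/50
P(B|+,+) = (27/50)/(29/50) = 27/29

27/29


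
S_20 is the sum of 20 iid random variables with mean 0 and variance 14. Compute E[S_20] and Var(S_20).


E[S_n] = n*mu = 20*0 = 0
Var(S_n) = n*sigma^2 = 20*14 = 280

E[S_20]=0, Var(S_20)=280


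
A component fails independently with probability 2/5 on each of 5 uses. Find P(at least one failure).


P(at least one) = 1 - P(none)
P(none) = (1 - 2/5)^5 = (3/5)^5 = 243/3125
P(at least one) = 1 - 243/3125 = 2882/3125

2882/3125


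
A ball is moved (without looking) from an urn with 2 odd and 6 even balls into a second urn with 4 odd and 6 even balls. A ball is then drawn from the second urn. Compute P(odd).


P(transfer odd) = 2/8 = 1/4; P(transfer even) = 3/4
If odd transferred: Urn II has 5 odd of 11, so P(odd|odd moved) = 5/11
If even transferred: Urn II has 4 odd of 11, so P(odd|even moved) = 4/11
By total probability: P(odd) = 1/4*5/11 + 3/4*4/11 = 17/44

17/44


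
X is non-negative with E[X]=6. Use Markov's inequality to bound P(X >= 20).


Markov: P(X >= a) <= E[X]/a
P(X >= 20) <= 6/20 = 3/10

3/10


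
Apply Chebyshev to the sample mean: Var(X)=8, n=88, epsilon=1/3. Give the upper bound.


Var(Xbar) = Var(X)/n = 8/88
Chebyshev: P(|Xbar-mu| >= 1/3) <= Var(Xbar)/(1/3)^2 = (1/11)/(1/9) = 9/11

9/11


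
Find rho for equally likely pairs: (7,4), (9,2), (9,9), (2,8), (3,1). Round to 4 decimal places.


Cov(X,Y) = 0.4000, Var(X) = 8.8000, Var(Y) = 10.1600
rho = Cov/(sqrt(VarX)*sqrt(VarY)) = 0.0423

0.0423


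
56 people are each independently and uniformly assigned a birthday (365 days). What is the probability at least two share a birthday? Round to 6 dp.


P(all different) = prod((365-i)/365 for i=0..55) = 0.011668
P(at least one match) = 1 - 0.011668 = 0.988332

0.988332


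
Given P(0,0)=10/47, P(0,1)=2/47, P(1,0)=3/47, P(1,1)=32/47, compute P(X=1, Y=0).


Read from table: P(X=1, Y=0) = 3/47

3/47
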